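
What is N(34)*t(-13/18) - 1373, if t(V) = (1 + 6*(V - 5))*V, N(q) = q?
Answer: -14971/27 ≈ -554.48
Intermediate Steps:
t(V) = V*(-29 + 6*V) (t(V) = (1 + 6*(-5 + V))*V = (1 + (-30 + 6*V))*V = (-29 + 6*V)*V = V*(-29 + 6*V))
N(34)*t(-13/18) - 1373 = 34*((-13/18)*(-29 + 6*(-13/18))) - 1373 = 34*((-13*1/18)*(-29 + 6*(-13*1/18))) - 1373 = 34*(-13*(-29 + 6*(-13/18))/18) - 1373 = 34*(-13*(-29 - 13/3)/18) - 1373 = 34*(-13/18*(-100/3)) - 1373 = 34*(650/27) - 1373 = 22100/27 - 1373 = -14971/27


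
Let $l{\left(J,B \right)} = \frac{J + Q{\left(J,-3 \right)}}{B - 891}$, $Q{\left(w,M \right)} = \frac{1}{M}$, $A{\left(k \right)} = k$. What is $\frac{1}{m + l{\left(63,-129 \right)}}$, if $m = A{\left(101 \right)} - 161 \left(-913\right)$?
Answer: $\frac{765}{112526863} \approx 6.7984 \cdot 10^{-6}$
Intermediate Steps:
$l{\left(J,B \right)} = \frac{- \frac{1}{3} + J}{-891 + B}$ ($l{\left(J,B \right)} = \frac{J + \frac{1}{-3}}{B - 891} = \frac{J - \frac{1}{3}}{-891 + B} = \frac{- \frac{1}{3} + J}{-891 + B}$)
$m = 147094$ ($m = 101 - 161 \left(-913\right) = 101 - -146993 = 101 + 146993 = 147094$)
$\frac{1}{m + l{\left(63,-129 \right)}} = \frac{1}{147094 + \frac{- \frac{1}{3} + 63}{-891 - 129}} = \frac{1}{147094 + \frac{1}{-1020} \cdot \frac{188}{3}} = \frac{1}{147094 - \frac{47}{765}} = \frac{1}{\frac{112526863}{765}} = \frac{765}{112526863}$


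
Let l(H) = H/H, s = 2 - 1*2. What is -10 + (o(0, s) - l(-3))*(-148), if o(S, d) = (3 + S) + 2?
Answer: -602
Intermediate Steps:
s = 0 (s = 2 - 2 = 0)
l(H) = 1
o(S, d) = 5 + S
-10 + (o(0, s) - l(-3))*(-148) = -10 + ((5 + 0) - 1*1)*(-148) = -10 + (5 - 1)*(-148) = -10 + 4*(-148) = -10 - 592 = -602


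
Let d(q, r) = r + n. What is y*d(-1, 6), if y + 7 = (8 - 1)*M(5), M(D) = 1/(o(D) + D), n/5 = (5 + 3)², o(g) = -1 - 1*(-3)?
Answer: -1956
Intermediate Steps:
o(g) = 2 (o(g) = -1 + 3 = 2)
n = 320 (n = 5*(5 + 3)² = 5*8² = 5*64 = 320)
d(q, r) = 320 + r (d(q, r) = r + 320 = 320 + r)
M(D) = 1/(2 + D)
y = -6 (y = -7 + (8 - 1)/(2 + 5) = -7 + 7/7 = -7 + 7*(⅐) = -7 + 1 = -6)
y*d(-1, 6) = -6*(320 + 6) = -6*326 = -1956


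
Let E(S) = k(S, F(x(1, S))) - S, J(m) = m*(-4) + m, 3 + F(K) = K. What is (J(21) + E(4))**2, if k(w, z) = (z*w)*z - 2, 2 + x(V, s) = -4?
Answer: 65025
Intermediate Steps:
x(V, s) = -6 (x(V, s) = -2 - 4 = -6)
F(K) = -3 + K
J(m) = -3*m (J(m) = -4*m + m = -3*m)
k(w, z) = -2 + w*z**2 (k(w, z) = (w*z)*z - 2 = w*z**2 - 2 = -2 + w*z**2)
E(S) = -2 + 80*S (E(S) = (-2 + S*(-3 - 6)**2) - S = (-2 + S*(-9)**2) - S = (-2 + S*81) - S = (-2 + 81*S) - S = -2 + 80*S)
(J(21) + E(4))**2 = (-3*21 + (-2 + 80*4))**2 = (-63 + (-2 + 320))**2 = (-63 + 318)**2 = 255**2 = 65025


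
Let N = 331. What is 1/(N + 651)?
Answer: 1/982 ≈ 0.0010183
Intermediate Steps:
1/(N + 651) = 1/(331 + 651) = 1/982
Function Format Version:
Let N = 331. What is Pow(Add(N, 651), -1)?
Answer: Rational(1, 982) ≈ 0.0010183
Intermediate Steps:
Pow(Add(N, 651), -1) = Pow(Add(331, 651), -1) = Pow(982, -1) = Rational(1, 982)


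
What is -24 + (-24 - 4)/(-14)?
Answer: -22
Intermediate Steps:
-24 + (-24 - 4)/(-14) = -24 - 1/14*(-28) = -24 + 2 = -22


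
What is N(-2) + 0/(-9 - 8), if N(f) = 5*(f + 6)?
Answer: 20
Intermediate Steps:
N(f) = 30 + 5*f (N(f) = 5*(6 + f) = 30 + 5*f)
N(-2) + 0/(-9 - 8) = (30 + 5*(-2)) + 0/(-9 - 8) = (30 - 10) + 0/(-17) = 20 + 0*(-1/17) = 20 + 0 = 20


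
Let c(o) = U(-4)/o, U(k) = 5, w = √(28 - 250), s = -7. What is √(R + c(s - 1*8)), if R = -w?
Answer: √(-3 - 9*I*√222)/3 ≈ 2.6991 - 2.7601*I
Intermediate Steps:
w = I*√222 (w = √(-222) = I*√222 ≈ 14.9*I)
R = -I*√222 ≈ -14.9*I
c(o) = 5/o
√(R + c(s - 1*8)) = √(-I*√222 + 5/(-7 - 1*8)) = √(-I*√222 + 5/(-7 - 8)) = √(-I*√222 + 5/(-15)) = √(-I*√222 + 5*(-1/15)) = √(-I*√222 - ⅓) = √(-⅓ - I*√222)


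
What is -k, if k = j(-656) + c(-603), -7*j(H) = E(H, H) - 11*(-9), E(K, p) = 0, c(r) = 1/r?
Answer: 59704/4221 ≈ 14.145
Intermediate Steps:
j(H) = -99/7 (j(H) = -(0 - 11*(-9))/7 = -(0 + 99)/7 = -⅐*99 = -99/7)
k = -59704/4221 (k = -99/7 + 1/(-603) = -99/7 - 1/603 = -59704/4221 ≈ -14.145)
-k = -1*(-59704/4221) = 59704/4221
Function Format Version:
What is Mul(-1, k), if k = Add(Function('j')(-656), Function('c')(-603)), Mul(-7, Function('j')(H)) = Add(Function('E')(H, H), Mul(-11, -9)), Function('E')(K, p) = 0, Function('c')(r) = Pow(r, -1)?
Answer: Rational(59704, 4221) ≈ 14.145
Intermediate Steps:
Function('j')(H) = Rational(-99, 7) (Function('j')(H) = Mul(Rational(-1, 7), Add(0, Mul(-11, -9))) = Mul(Rational(-1, 7), Add(0, 99)) = Mul(Rational(-1, 7), 99) = Rational(-99, 7))
k = Rational(-59704, 4221) (k = Add(Rational(-99, 7), Pow(-603, -1)) = Add(Rational(-99, 7), Rational(-1, 603)) = Rational(-59704, 4221) ≈ -14.145)
Mul(-1, k) = Mul(-1, Rational(-59704, 4221)) = Rational(59704, 4221)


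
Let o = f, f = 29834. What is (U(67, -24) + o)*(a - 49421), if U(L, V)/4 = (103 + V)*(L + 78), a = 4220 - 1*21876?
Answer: -5074643358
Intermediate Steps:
a = -17656 (a = 4220 - 21876 = -17656)
o = 29834
U(L, V) = 4*(78 + L)*(103 + V) (U(L, V) = 4*((103 + V)*(L + 78)) = 4*((103 + V)*(78 + L)) = 4*((78 + L)*(103 + V)) = 4*(78 + L)*(103 + V))
(U(67, -24) + o)*(a - 49421) = ((32136 + 312*(-24) + 412*67 + 4*67*(-24)) + 29834)*(-17656 - 49421) = ((32136 - 7488 + 27604 - 6432) + 29834)*(-67077) = (45820 + 29834)*(-67077) = 75654*(-67077) = -5074643358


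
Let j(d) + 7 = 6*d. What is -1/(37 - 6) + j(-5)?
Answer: -1148/31 ≈ -37.032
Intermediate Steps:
j(d) = -7 + 6*d
-1/(37 - 6) + j(-5) = -1/(37 - 6) + (-7 + 6*(-5)) = -1/31 + (-7 - 30) = (1/31)*(-1) - 37 = -1/31 - 37 = -1148/31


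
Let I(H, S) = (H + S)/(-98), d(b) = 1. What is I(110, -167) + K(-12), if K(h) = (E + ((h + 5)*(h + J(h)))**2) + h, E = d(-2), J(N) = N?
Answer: 2764931/98 ≈ 28214.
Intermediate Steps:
E = 1
I(H, S) = -H/98 - S/98 (I(H, S) = (H + S)*(-1/98) = -H/98 - S/98)
K(h) = 1 + h + 4*h**2*(5 + h)**2 (K(h) = (1 + ((h + 5)*(h + h))**2) + h = (1 + ((5 + h)*(2*h))**2) + h = (1 + (2*h*(5 + h))**2) + h = (1 + 4*h**2*(5 + h)**2) + h = 1 + h + 4*h**2*(5 + h)**2)
I(110, -167) + K(-12) = (-1/98*110 - 1/98*(-167)) + (1 - 12 + 4*(-12)**2*(5 - 12)**2) = (-55/49 + 167/98) + (1 - 12 + 4*144*(-7)**2) = 57/98 + (1 - 12 + 4*144*49) = 57/98 + (1 - 12 + 28224) = 57/98 + 28213 = 2764931/98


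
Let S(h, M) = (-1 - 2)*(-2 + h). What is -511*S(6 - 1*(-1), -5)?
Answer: 7665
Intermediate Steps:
S(h, M) = 6 - 3*h (S(h, M) = -3*(-2 + h) = 6 - 3*h)
-511*S(6 - 1*(-1), -5) = -511*(6 - 3*(6 - 1*(-1))) = -511*(6 - 3*(6 + 1)) = -511*(6 - 3*7) = -511*(6 - 21) = -511*(-15) = 7665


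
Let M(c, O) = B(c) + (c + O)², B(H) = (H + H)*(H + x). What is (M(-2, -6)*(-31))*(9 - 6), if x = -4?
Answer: -8184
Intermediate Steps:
B(H) = 2*H*(-4 + H) (B(H) = (H + H)*(H - 4) = (2*H)*(-4 + H) = 2*H*(-4 + H))
M(c, O) = (O + c)² + 2*c*(-4 + c) (M(c, O) = 2*c*(-4 + c) + (c + O)² = 2*c*(-4 + c) + (O + c)² = (O + c)² + 2*c*(-4 + c))
(M(-2, -6)*(-31))*(9 - 6) = (((-6 - 2)² + 2*(-2)*(-4 - 2))*(-31))*(9 - 6) = (((-8)² + 2*(-2)*(-6))*(-31))*3 = ((64 + 24)*(-31))*3 = (88*(-31))*3 = -2728*3 = -8184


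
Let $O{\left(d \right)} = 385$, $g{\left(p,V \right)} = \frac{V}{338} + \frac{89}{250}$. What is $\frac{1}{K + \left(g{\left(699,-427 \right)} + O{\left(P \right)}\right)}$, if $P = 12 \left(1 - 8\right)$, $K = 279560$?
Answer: $\frac{21125}{5913818958} \approx 3.5721 \cdot 10^{-6}$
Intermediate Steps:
$g{\left(p,V \right)} = \frac{89}{250} + \frac{V}{338}$ ($g{\left(p,V \right)} = V \frac{1}{338} + 89 \cdot \frac{1}{250} = \frac{V}{338} + \frac{89}{250} = \frac{89}{250} + \frac{V}{338}$)
$P = -84$ ($P = 12 \left(-7\right) = -84$)
$\frac{1}{K + \left(g{\left(699,-427 \right)} + O{\left(P \right)}\right)} = \frac{1}{279560 + \left(\left(\frac{89}{250} + \frac{1}{338} \left(-427\right)\right) + 385\right)} = \frac{1}{279560 + \left(\left(\frac{89}{250} - \frac{427}{338}\right) + 385\right)} = \frac{1}{279560 + \left(- \frac{19167}{21125} + 385\right)} = \frac{1}{279560 + \frac{8113958}{21125}} = \frac{1}{\frac{5913818958}{21125}} = \frac{21125}{5913818958}$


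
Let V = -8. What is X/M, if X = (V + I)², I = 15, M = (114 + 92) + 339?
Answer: 49/545 ≈ 0.089908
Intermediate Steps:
M = 545 (M = 206 + 339 = 545)
X = 49 (X = (-8 + 15)² = 7² = 49)
X/M = 49/545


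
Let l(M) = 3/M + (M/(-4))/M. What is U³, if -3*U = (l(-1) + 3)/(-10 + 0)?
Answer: -1/1728000 ≈ -5.7870e-7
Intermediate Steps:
l(M) = -¼ + 3/M (l(M) = 3/M + (M*(-¼))/M = 3/M + (-M/4)/M = 3/M - ¼ = -¼ + 3/M)
U = -1/120 (U = -((¼)*(12 - 1*(-1))/(-1) + 3)/(3*(-10 + 0)) = -((¼)*(-1)*(12 + 1) + 3)/(3*(-10)) = -((¼)*(-1)*13 + 3)*(-1)/(3*10) = -(-13/4 + 3)*(-1)/(3*10) = -(-1)*(-1)/(12*10) = -⅓*1/40 = -1/120 ≈ -0.0083333)
U³ = (-1/120)³ = -1/1728000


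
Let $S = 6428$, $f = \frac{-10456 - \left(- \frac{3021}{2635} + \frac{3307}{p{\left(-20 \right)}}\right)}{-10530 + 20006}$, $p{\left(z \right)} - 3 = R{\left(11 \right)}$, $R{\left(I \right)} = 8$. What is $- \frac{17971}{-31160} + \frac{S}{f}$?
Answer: $- \frac{27504100663604573}{4857031876920} \approx -5662.7$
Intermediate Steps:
$p{\left(z \right)} = 11$ ($p{\left(z \right)} = 3 + 8 = 11$)
$f = - \frac{155873937}{137330930}$ ($f = \frac{-10456 - \left(- \frac{3021}{2635} + \frac{3307}{11}\right)}{-10530 + 20006} = \frac{-10456 - \frac{8680714}{28985}}{9476} = \left(-10456 + \left(- \frac{3307}{11} + \frac{3021}{2635}\right)\right) \frac{1}{9476} = \left(-10456 - \frac{8680714}{28985}\right) \frac{1}{9476} = \left(- \frac{311747874}{28985}\right) \frac{1}{9476} = - \frac{155873937}{137330930} \approx -1.135$)
$- \frac{17971}{-31160} + \frac{S}{f} = - \frac{17971}{-31160} + \frac{6428}{- \frac{155873937}{137330930}} = \left(-17971\right) \left(- \frac{1}{31160}\right) + 6428 \left(- \frac{137330930}{155873937}\right) = \frac{17971}{31160} - \frac{882763218040}{155873937} = - \frac{27504100663604573}{4857031876920}$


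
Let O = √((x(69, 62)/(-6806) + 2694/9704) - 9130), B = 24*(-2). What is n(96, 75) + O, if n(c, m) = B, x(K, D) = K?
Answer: -48 + I*√622248051276146887/8255678 ≈ -48.0 + 95.55*I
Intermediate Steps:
B = -48
n(c, m) = -48
O = I*√622248051276146887/8255678 (O = √((69/(-6806) + 2694/9704) - 9130) = √((69*(-1/6806) + 2694*(1/9704)) - 9130) = √((-69/6806 + 1347/4852) - 9130) = √(4416447/16511356 - 9130) = √(-150744263833/16511356) = I*√622248051276146887/8255678 ≈ 95.55*I)
n(96, 75) + O = -48 + I*√622248051276146887/8255678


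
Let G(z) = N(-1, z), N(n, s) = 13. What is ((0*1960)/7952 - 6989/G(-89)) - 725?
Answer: -16414/13 ≈ -1262.6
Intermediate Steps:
G(z) = 13
((0*1960)/7952 - 6989/G(-89)) - 725 = ((0*1960)/7952 - 6989/13) - 725 = (0*(1/7952) - 6989*1/13) - 725 = (0 - 6989/13) - 725 = -6989/13 - 725 = -16414/13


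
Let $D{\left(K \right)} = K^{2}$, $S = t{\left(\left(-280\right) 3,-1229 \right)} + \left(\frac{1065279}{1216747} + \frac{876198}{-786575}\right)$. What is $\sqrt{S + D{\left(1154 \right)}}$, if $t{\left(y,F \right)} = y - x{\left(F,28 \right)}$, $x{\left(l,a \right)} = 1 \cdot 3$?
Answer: $\frac{2 \sqrt{12190383903651484668115754671}}{191412554305} \approx 1153.6$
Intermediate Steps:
$x{\left(l,a \right)} = 3$
$t{\left(y,F \right)} = -3 + y$ ($t{\left(y,F \right)} = y - 3 = -3 + y$)
$S = - \frac{807032105854056}{957062771525}$ ($S = \left(-3 - 840\right) + \left(\frac{1065279}{1216747} + \frac{876198}{-786575}\right) = \left(-3 - 840\right) + \left(1065279 \cdot \frac{1}{1216747} + 876198 \left(- \frac{1}{786575}\right)\right) = -843 + \left(\frac{1065279}{1216747} - \frac{876198}{786575}\right) = -843 - \frac{228189458481}{957062771525} = - \frac{807032105854056}{957062771525} \approx -843.24$)
$\sqrt{S + D{\left(1154 \right)}} = \sqrt{- \frac{807032105854056}{957062771525} + 1154^{2}} = \sqrt{- \frac{807032105854056}{957062771525} + 1331716} = \sqrt{\frac{1273728773738332844}{957062771525}} = \frac{2 \sqrt{12190383903651484668115754671}}{191412554305}$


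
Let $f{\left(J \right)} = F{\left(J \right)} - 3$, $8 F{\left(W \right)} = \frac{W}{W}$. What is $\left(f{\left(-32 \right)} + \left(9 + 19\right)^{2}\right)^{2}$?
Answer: $\frac{39050001}{64} \approx 6.1016 \cdot 10^{5}$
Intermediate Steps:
$F{\left(W \right)} = \frac{1}{8}$ ($F{\left(W \right)} = \frac{W \frac{1}{W}}{8} = \frac{1}{8} \cdot 1 = \frac{1}{8}$)
$f{\left(J \right)} = - \frac{23}{8}$ ($f{\left(J \right)} = \frac{1}{8} - 3 = - \frac{23}{8}$)
$\left(f{\left(-32 \right)} + \left(9 + 19\right)^{2}\right)^{2} = \left(- \frac{23}{8} + \left(9 + 19\right)^{2}\right)^{2} = \left(- \frac{23}{8} + 28^{2}\right)^{2} = \left(- \frac{23}{8} + 784\right)^{2} = \left(\frac{6249}{8}\right)^{2} = \frac{39050001}{64}$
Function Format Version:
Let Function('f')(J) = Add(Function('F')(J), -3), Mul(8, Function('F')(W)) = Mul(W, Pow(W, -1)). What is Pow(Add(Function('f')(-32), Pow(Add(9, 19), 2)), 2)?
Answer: Rational(39050001, 64) ≈ 6.1016e+5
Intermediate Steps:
Function('F')(W) = Rational(1, 8) (Function('F')(W) = Mul(Rational(1, 8), Mul(W, Pow(W, -1))) = Mul(Rational(1, 8), 1) = Rational(1, 8))
Function('f')(J) = Rational(-23, 8) (Function('f')(J) = Add(Rational(1, 8), -3) = Rational(-23, 8))
Pow(Add(Function('f')(-32), Pow(Add(9, 19), 2)), 2) = Pow(Add(Rational(-23, 8), Pow(Add(9, 19), 2)), 2) = Pow(Add(Rational(-23, 8), Pow(28, 2)), 2) = Pow(Add(Rational(-23, 8), 784), 2) = Pow(Rational(6249, 8), 2) = Rational(39050001, 64)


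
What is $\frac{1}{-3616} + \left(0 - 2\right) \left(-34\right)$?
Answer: $\frac{245887}{3616} \approx 68.0$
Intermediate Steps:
$\frac{1}{-3616} + \left(0 - 2\right) \left(-34\right) = - \frac{1}{3616} - -68 = - \frac{1}{3616} + 68 = \frac{245887}{3616}$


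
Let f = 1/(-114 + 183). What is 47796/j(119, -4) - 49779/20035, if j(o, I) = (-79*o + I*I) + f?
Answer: -24577248924/3243486185 ≈ -7.5774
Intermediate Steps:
f = 1/69 ≈ 0.014493
j(o, I) = 1/69 + I² - 79*o (j(o, I) = (-79*o + I*I) + 1/69 = (-79*o + I²) + 1/69 = (I² - 79*o) + 1/69 = 1/69 + I² - 79*o)
47796/j(119, -4) - 49779/20035 = 47796/(1/69 + (-4)² - 79*119) - 49779/20035 = 47796/(1/69 + 16 - 9401) - 49779*1/20035 = 47796/(-647564/69) - 49779/20035 = 47796*(-69/647564) - 49779/20035 = -824481/161891 - 49779/20035 = -24577248924/3243486185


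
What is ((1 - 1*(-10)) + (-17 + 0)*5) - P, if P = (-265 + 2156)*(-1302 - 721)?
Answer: 3825419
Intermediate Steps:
P = -3825493 (P = 1891*(-2023) = -3825493)
((1 - 1*(-10)) + (-17 + 0)*5) - P = ((1 - 1*(-10)) + (-17 + 0)*5) - 1*(-3825493) = ((1 + 10) - 17*5) + 3825493 = (11 - 85) + 3825493 = -74 + 3825493 = 3825419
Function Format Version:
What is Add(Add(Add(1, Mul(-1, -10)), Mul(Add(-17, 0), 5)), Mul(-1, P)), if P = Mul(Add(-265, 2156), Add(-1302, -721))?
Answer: 3825419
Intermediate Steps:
P = -3825493 (P = Mul(1891, -2023) = -3825493)
Add(Add(Add(1, Mul(-1, -10)), Mul(Add(-17, 0), 5)), Mul(-1, P)) = Add(Add(Add(1, Mul(-1, -10)), Mul(Add(-17, 0), 5)), Mul(-1, -3825493)) = Add(Add(Add(1, 10), Mul(-17, 5)), 3825493) = Add(Add(11, -85), 3825493) = Add(-74, 3825493) = 3825419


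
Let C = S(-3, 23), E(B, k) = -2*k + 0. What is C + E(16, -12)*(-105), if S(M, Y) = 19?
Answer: -2501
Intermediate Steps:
E(B, k) = -2*k
C = 19
C + E(16, -12)*(-105) = 19 - 2*(-12)*(-105) = 19 + 24*(-105) = 19 - 2520 = -2501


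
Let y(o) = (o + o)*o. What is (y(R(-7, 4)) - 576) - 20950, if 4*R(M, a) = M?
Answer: -172159/8 ≈ -21520.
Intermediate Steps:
R(M, a) = M/4
y(o) = 2*o² (y(o) = (2*o)*o = 2*o²)
(y(R(-7, 4)) - 576) - 20950 = (2*((¼)*(-7))² - 576) - 20950 = (2*(-7/4)² - 576) - 20950 = (2*(49/16) - 576) - 20950 = (49/8 - 576) - 20950 = -4559/8 - 20950 = -172159/8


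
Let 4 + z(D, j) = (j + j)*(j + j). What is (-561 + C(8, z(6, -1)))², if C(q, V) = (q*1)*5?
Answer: 271441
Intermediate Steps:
z(D, j) = -4 + 4*j² (z(D, j) = -4 + (j + j)*(j + j) = -4 + (2*j)*(2*j) = -4 + 4*j²)
C(q, V) = 5*q (C(q, V) = q*5 = 5*q)
(-561 + C(8, z(6, -1)))² = (-561 + 5*8)² = (-561 + 40)² = (-521)² = 271441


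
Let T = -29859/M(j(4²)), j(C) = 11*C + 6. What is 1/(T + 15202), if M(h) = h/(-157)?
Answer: 182/7454627 ≈ 2.4414e-5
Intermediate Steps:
j(C) = 6 + 11*C
M(h) = -h/157 (M(h) = h*(-1/157) = -h/157)
T = 4687863/182 (T = -29859*(-157/(6 + 11*4²)) = -29859*(-157/(6 + 11*16)) = -29859*(-157/(6 + 176)) = -29859/((-1/157*182)) = -29859/(-182/157) = -29859*(-157/182) = 4687863/182 ≈ 25758.)
1/(T + 15202) = 1/(4687863/182 + 15202) = 1/(7454627/182) = 182/7454627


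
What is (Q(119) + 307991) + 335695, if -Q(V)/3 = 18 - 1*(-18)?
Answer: 643578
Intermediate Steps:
Q(V) = -108 (Q(V) = -3*(18 - 1*(-18)) = -3*(18 + 18) = -3*36 = -108)
(Q(119) + 307991) + 335695 = (-108 + 307991) + 335695 = 307883 + 335695 = 643578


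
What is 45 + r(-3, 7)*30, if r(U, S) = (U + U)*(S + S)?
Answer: -2475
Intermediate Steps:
r(U, S) = 4*S*U (r(U, S) = (2*U)*(2*S) = 4*S*U)
45 + r(-3, 7)*30 = 45 + (4*7*(-3))*30 = 45 - 84*30 = 45 - 2520 = -2475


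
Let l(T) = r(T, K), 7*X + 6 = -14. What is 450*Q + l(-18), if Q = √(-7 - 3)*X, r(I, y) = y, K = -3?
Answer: -3 - 9000*I*√10/7 ≈ -3.0 - 4065.8*I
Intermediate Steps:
X = -20/7 (X = -6/7 + (⅐)*(-14) = -6/7 - 2 = -20/7 ≈ -2.8571)
l(T) = -3
Q = -20*I*√10/7 (Q = √(-7 - 3)*(-20/7) = √(-10)*(-20/7) = (I*√10)*(-20/7) = -20*I*√10/7 ≈ -9.0351*I)
450*Q + l(-18) = 450*(-20*I*√10/7) - 3 = -9000*I*√10/7 - 3 = -3 - 9000*I*√10/7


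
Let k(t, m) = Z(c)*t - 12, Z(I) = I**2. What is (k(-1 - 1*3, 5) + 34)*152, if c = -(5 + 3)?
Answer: -35568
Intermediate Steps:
c = -8 (c = -1*8 = -8)
k(t, m) = -12 + 64*t (k(t, m) = (-8)**2*t - 12 = 64*t - 12 = -12 + 64*t)
(k(-1 - 1*3, 5) + 34)*152 = ((-12 + 64*(-1 - 1*3)) + 34)*152 = ((-12 + 64*(-1 - 3)) + 34)*152 = ((-12 + 64*(-4)) + 34)*152 = ((-12 - 256) + 34)*152 = (-268 + 34)*152 = -234*152 = -35568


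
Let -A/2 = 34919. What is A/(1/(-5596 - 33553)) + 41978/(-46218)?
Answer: 63182036381969/23109 ≈ 2.7341e+9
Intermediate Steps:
A = -69838 (A = -2*34919 = -69838)
A/(1/(-5596 - 33553)) + 41978/(-46218) = -69838/(1/(-5596 - 33553)) + 41978/(-46218) = -69838/(1/(-39149)) + 41978*(-1/46218) = -69838/(-1/39149) - 20989/23109 = -69838*(-39149) - 20989/23109 = 2734087862 - 20989/23109 = 63182036381969/23109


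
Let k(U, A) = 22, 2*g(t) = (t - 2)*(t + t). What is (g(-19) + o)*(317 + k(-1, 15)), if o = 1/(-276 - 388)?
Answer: 89812965/664 ≈ 1.3526e+5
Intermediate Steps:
g(t) = t*(-2 + t) (g(t) = ((t - 2)*(t + t))/2 = ((-2 + t)*(2*t))/2 = (2*t*(-2 + t))/2 = t*(-2 + t))
o = -1/664 (o = 1/(-664) = -1/664 ≈ -0.0015060)
(g(-19) + o)*(317 + k(-1, 15)) = (-19*(-2 - 19) - 1/664)*(317 + 22) = (-19*(-21) - 1/664)*339 = (399 - 1/664)*339 = (264935/664)*339 = 89812965/664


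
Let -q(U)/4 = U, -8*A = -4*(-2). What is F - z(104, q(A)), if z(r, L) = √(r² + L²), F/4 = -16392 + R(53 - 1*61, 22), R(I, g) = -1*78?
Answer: -65880 - 4*√677 ≈ -65984.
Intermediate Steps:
R(I, g) = -78
A = -1 (A = -(-1)*(-2)/2 = -⅛*8 = -1)
q(U) = -4*U
F = -65880 (F = 4*(-16392 - 78) = 4*(-16470) = -65880)
z(r, L) = √(L² + r²)
F - z(104, q(A)) = -65880 - √((-4*(-1))² + 104²) = -65880 - √(4² + 10816) = -65880 - √(16 + 10816) = -65880 - √10832 = -65880 - 4*√677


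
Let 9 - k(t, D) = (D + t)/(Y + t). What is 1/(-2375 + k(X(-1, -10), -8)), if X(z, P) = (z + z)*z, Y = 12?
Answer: -7/16559 ≈ -0.00042273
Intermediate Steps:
X(z, P) = 2*z**2 (X(z, P) = (2*z)*z = 2*z**2)
k(t, D) = 9 - (D + t)/(12 + t)
1/(-2375 + k(X(-1, -10), -8)) = 1/(-2375 + (108 - 1*(-8) + 8*(2*(-1)**2))/(12 + 2*(-1)**2)) = 1/(-2375 + (108 + 8 + 8*(2*1))/(12 + 2*1)) = 1/(-2375 + (108 + 8 + 8*2)/(12 + 2)) = 1/(-2375 + (108 + 8 + 16)/14) = 1/(-2375 + (1/14)*132) = 1/(-2375 + 66/7) = 1/(-16559/7) = -7/16559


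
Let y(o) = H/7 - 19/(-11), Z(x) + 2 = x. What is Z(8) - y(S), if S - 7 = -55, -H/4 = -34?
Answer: -1167/77 ≈ -15.156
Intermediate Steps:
H = 136 (H = -4*(-34) = 136)
S = -48 (S = 7 - 55 = -48)
Z(x) = -2 + x
y(o) = 1629/77 (y(o) = 136/7 - 19/(-11) = 136*(⅐) - 19*(-1/11) = 136/7 + 19/11 = 1629/77)
Z(8) - y(S) = (-2 + 8) - 1*1629/77 = 6 - 1629/77 = -1167/77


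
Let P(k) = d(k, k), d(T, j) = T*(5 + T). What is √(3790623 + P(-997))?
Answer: √4779647 ≈ 2186.2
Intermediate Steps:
P(k) = k*(5 + k)
√(3790623 + P(-997)) = √(3790623 - 997*(5 - 997)) = √(3790623 - 997*(-992)) = √(3790623 + 989024) = √4779647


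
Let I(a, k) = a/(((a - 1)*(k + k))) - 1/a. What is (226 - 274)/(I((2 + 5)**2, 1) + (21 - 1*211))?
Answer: 225792/891455 ≈ 0.25328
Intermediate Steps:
I(a, k) = -1/a + a/(2*k*(-1 + a)) (I(a, k) = a/(((-1 + a)*(2*k))) - 1/a = a/((2*k*(-1 + a))) - 1/a = a*(1/(2*k*(-1 + a))) - 1/a = a/(2*k*(-1 + a)) - 1/a = -1/a + a/(2*k*(-1 + a)))
(226 - 274)/(I((2 + 5)**2, 1) + (21 - 1*211)) = (226 - 274)/((1 + ((2 + 5)**2)**2/2 - 1*(2 + 5)**2*1)/((2 + 5)**2*1*(-1 + (2 + 5)**2)) + (21 - 1*211)) = -48/(1*(1 + (7**2)**2/2 - 1*7**2*1)/(7**2*(-1 + 7**2)) + (21 - 211)) = -48/(1*(1 + (1/2)*49**2 - 1*49*1)/(49*(-1 + 49)) - 190) = -48/((1/49)*1*(1 + (1/2)*2401 - 49)/48 - 190) = -48/((1/49)*1*(1/48)*(1 + 2401/2 - 49) - 190) = -48/((1/49)*1*(1/48)*(2305/2) - 190) = -48/(2305/4704 - 190) = -48/(-891455/4704) = -48*(-4704/891455) = 225792/891455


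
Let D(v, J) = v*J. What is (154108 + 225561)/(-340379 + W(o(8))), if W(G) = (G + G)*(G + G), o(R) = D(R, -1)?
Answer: -379669/340123 ≈ -1.1163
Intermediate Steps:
D(v, J) = J*v
o(R) = -R
W(G) = 4*G**2 (W(G) = (2*G)*(2*G) = 4*G**2)
(154108 + 225561)/(-340379 + W(o(8))) = (154108 + 225561)/(-340379 + 4*(-1*8)**2) = 379669/(-340379 + 4*(-8)**2) = 379669/(-340379 + 4*64) = 379669/(-340379 + 256) = 379669/(-340123) = 379669*(-1/340123) = -379669/340123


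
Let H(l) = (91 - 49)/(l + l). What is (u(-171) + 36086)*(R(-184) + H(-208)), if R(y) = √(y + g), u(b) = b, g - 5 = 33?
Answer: -754215/208 + 35915*I*√146 ≈ -3626.0 + 4.3396e+5*I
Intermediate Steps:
g = 38 (g = 5 + 33 = 38)
H(l) = 21/l (H(l) = 42/((2*l)) = 42*(1/(2*l)) = 21/l)
R(y) = √(38 + y) (R(y) = √(y + 38) = √(38 + y))
(u(-171) + 36086)*(R(-184) + H(-208)) = (-171 + 36086)*(√(38 - 184) + 21/(-208)) = 35915*(√(-146) + 21*(-1/208)) = 35915*(I*√146 - 21/208) = 35915*(-21/208 + I*√146) = -754215/208 + 35915*I*√146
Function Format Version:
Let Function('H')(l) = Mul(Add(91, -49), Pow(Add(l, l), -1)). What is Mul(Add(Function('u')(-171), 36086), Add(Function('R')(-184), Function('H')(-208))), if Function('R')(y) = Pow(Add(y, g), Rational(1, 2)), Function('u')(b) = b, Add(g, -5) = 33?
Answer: Add(Rational(-754215, 208), Mul(35915, I, Pow(146, Rational(1, 2)))) ≈ Add(-3626.0, Mul(4.3396e+5, I))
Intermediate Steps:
g = 38 (g = Add(5, 33) = 38)
Function('H')(l) = Mul(21, Pow(l, -1)) (Function('H')(l) = Mul(42, Pow(Mul(2, l), -1)) = Mul(42, Mul(Rational(1, 2), Pow(l, -1))) = Mul(21, Pow(l, -1)))
Function('R')(y) = Pow(Add(38, y), Rational(1, 2)) (Function('R')(y) = Pow(Add(y, 38), Rational(1, 2)) = Pow(Add(38, y), Rational(1, 2)))
Mul(Add(Function('u')(-171), 36086), Add(Function('R')(-184), Function('H')(-208))) = Mul(Add(-171, 36086), Add(Pow(Add(38, -184), Rational(1, 2)), Mul(21, Pow(-208, -1)))) = Mul(35915, Add(Pow(-146, Rational(1, 2)), Mul(21, Rational(-1, 208)))) = Mul(35915, Add(Mul(I, Pow(146, Rational(1, 2))), Rational(-21, 208))) = Mul(35915, Add(Rational(-21, 208), Mul(I, Pow(146, Rational(1, 2))))) = Add(Rational(-754215, 208), Mul(35915, I, Pow(146, Rational(1, 2))))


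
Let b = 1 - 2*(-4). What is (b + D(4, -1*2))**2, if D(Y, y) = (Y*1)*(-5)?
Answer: 121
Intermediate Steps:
b = 9 (b = 1 + 8 = 9)
D(Y, y) = -5*Y (D(Y, y) = Y*(-5) = -5*Y)
(b + D(4, -1*2))**2 = (9 - 5*4)**2 = (9 - 20)**2 = (-11)**2 = 121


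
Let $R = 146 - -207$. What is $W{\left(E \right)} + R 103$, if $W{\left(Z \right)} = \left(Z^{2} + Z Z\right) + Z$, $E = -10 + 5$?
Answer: $36404$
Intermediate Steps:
$R = 353$ ($R = 146 + 207 = 353$)
$E = -5$
$W{\left(Z \right)} = Z + 2 Z^{2}$ ($W{\left(Z \right)} = \left(Z^{2} + Z^{2}\right) + Z = 2 Z^{2} + Z = Z + 2 Z^{2}$)
$W{\left(E \right)} + R 103 = - 5 \left(1 + 2 \left(-5\right)\right) + 353 \cdot 103 = - 5 \left(1 - 10\right) + 36359 = \left(-5\right) \left(-9\right) + 36359 = 45 + 36359 = 36404$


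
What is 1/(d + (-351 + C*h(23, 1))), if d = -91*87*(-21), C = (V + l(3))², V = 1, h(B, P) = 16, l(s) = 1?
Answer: 1/165970 ≈ 6.0252e-6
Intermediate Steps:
C = 4 (C = (1 + 1)² = 2² = 4)
d = 166257 (d = -7917*(-21) = 166257)
1/(d + (-351 + C*h(23, 1))) = 1/(166257 + (-351 + 4*16)) = 1/(166257 + (-351 + 64)) = 1/(166257 - 287) = 1/165970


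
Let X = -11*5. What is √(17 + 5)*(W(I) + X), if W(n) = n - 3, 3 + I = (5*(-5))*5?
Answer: -186*√22 ≈ -872.42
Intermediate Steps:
I = -128 (I = -3 + (5*(-5))*5 = -3 - 25*5 = -3 - 125 = -128)
W(n) = -3 + n
X = -55
√(17 + 5)*(W(I) + X) = √(17 + 5)*((-3 - 128) - 55) = √22*(-131 - 55) = √22*(-186) = -186*√22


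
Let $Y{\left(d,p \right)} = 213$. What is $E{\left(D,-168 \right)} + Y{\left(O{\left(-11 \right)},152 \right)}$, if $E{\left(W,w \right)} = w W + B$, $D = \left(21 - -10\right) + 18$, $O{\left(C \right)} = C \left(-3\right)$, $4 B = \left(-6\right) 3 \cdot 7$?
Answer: $- \frac{16101}{2} \approx -8050.5$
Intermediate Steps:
$B = - \frac{63}{2}$ ($B = \frac{\left(-6\right) 3 \cdot 7}{4} = \frac{\left(-18\right) 7}{4} = \frac{1}{4} \left(-126\right) = - \frac{63}{2} \approx -31.5$)
$O{\left(C \right)} = - 3 C$
$D = 49$ ($D = \left(21 + 10\right) + 18 = 31 + 18 = 49$)
$E{\left(W,w \right)} = - \frac{63}{2} + W w$ ($E{\left(W,w \right)} = w W - \frac{63}{2} = W w - \frac{63}{2} = - \frac{63}{2} + W w$)
$E{\left(D,-168 \right)} + Y{\left(O{\left(-11 \right)},152 \right)} = \left(- \frac{63}{2} + 49 \left(-168\right)\right) + 213 = \left(- \frac{63}{2} - 8232\right) + 213 = - \frac{16527}{2} + 213 = - \frac{16101}{2}$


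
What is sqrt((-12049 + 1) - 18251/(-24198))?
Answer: I*sqrt(7054182884094)/24198 ≈ 109.76*I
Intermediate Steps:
sqrt((-12049 + 1) - 18251/(-24198)) = sqrt(-12048 - 18251*(-1/24198)) = sqrt(-12048 + 18251/24198) = sqrt(-291519253/24198) = I*sqrt(7054182884094)/24198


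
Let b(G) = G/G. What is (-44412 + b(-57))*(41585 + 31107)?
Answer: -3228324412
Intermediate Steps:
b(G) = 1
(-44412 + b(-57))*(41585 + 31107) = (-44412 + 1)*(41585 + 31107) = -44411*72692 = -3228324412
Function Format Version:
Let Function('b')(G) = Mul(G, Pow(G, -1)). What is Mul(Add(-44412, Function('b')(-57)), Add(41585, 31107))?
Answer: -3228324412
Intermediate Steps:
Function('b')(G) = 1
Mul(Add(-44412, Function('b')(-57)), Add(41585, 31107)) = Mul(Add(-44412, 1), Add(41585, 31107)) = Mul(-44411, 72692) = -3228324412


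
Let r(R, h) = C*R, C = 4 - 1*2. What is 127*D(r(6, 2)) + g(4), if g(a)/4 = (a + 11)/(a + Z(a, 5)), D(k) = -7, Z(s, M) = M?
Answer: -2647/3 ≈ -882.33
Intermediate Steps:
C = 2 (C = 4 - 2 = 2)
r(R, h) = 2*R
g(a) = 4*(11 + a)/(5 + a) (g(a) = 4*((a + 11)/(a + 5)) = 4*((11 + a)/(5 + a)) = 4*(11 + a)/(5 + a))
127*D(r(6, 2)) + g(4) = 127*(-7) + 4*(11 + 4)/(5 + 4) = -889 + 4*15/9 = -889 + 4*(⅑)*15 = -889 + 20/3 = -2647/3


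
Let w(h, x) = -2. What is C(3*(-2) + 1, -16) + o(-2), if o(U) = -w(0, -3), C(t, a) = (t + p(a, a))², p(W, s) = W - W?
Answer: 27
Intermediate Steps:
p(W, s) = 0
C(t, a) = t² (C(t, a) = (t + 0)² = t²)
o(U) = 2 (o(U) = -1*(-2) = 2)
C(3*(-2) + 1, -16) + o(-2) = (3*(-2) + 1)² + 2 = (-6 + 1)² + 2 = (-5)² + 2 = 25 + 2 = 27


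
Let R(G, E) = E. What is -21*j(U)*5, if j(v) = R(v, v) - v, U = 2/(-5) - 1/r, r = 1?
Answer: 0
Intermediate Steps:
U = -7/5 (U = 2/(-5) - 1/1 = 2*(-⅕) - 1*1 = -⅖ - 1 = -7/5 ≈ -1.4000)
j(v) = 0 (j(v) = v - v = 0)
-21*j(U)*5 = -21*0*5 = 0*5 = 0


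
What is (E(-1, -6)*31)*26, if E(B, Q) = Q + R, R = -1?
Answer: -5642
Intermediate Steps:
E(B, Q) = -1 + Q (E(B, Q) = Q - 1 = -1 + Q)
(E(-1, -6)*31)*26 = ((-1 - 6)*31)*26 = -7*31*26 = -217*26 = -5642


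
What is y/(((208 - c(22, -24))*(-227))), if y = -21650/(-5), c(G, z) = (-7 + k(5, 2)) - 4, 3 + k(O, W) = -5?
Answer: -4330/51529 ≈ -0.084030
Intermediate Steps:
k(O, W) = -8 (k(O, W) = -3 - 5 = -8)
c(G, z) = -19 (c(G, z) = (-7 - 8) - 4 = -15 - 4 = -19)
y = 4330 (y = -21650*(-⅕) = 4330)
y/(((208 - c(22, -24))*(-227))) = 4330/(((208 - 1*(-19))*(-227))) = 4330/(((208 + 19)*(-227))) = 4330/((227*(-227))) = 4330/(-51529) = 4330*(-1/51529) = -4330/51529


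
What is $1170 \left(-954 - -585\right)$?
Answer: $-431730$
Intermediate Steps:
$1170 \left(-954 - -585\right) = 1170 \left(-954 + 585\right) = 1170 \left(-369\right) = -431730$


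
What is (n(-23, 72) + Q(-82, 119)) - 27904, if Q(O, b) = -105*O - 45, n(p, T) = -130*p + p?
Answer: -16372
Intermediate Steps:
n(p, T) = -129*p
Q(O, b) = -45 - 105*O
(n(-23, 72) + Q(-82, 119)) - 27904 = (-129*(-23) + (-45 - 105*(-82))) - 27904 = (2967 + (-45 + 8610)) - 27904 = (2967 + 8565) - 27904 = 11532 - 27904 = -16372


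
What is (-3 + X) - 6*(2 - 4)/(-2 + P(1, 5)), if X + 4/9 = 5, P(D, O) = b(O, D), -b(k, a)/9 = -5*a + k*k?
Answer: 1220/819 ≈ 1.4896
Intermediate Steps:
b(k, a) = -9*k**2 + 45*a (b(k, a) = -9*(-5*a + k*k) = -9*(-5*a + k**2) = -9*(k**2 - 5*a) = -9*k**2 + 45*a)
P(D, O) = -9*O**2 + 45*D
X = 41/9 (X = -4/9 + 5 = 41/9 ≈ 4.5556)
(-3 + X) - 6*(2 - 4)/(-2 + P(1, 5)) = (-3 + 41/9) - 6*(2 - 4)/(-2 + (-9*5**2 + 45*1)) = 14/9 - (-12)/(-2 + (-9*25 + 45)) = 14/9 - (-12)/(-2 + (-225 + 45)) = 14/9 - (-12)/(-2 - 180) = 14/9 - (-12)/(-182) = 14/9 - (-12)*(-1)/182 = 14/9 - 6*1/91 = 14/9 - 6/91 = 1220/819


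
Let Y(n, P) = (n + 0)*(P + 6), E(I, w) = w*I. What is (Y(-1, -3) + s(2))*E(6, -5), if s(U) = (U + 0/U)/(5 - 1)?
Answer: 75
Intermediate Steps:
E(I, w) = I*w
Y(n, P) = n*(6 + P)
s(U) = U/4 (s(U) = (U + 0)/4 = U*(¼) = U/4)
(Y(-1, -3) + s(2))*E(6, -5) = (-(6 - 3) + (¼)*2)*(6*(-5)) = (-1*3 + ½)*(-30) = (-3 + ½)*(-30) = -5/2*(-30) = 75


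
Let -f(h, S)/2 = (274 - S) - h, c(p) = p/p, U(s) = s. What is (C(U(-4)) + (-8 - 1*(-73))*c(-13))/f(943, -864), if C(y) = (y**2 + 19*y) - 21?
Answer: 8/195 ≈ 0.041026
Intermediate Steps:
C(y) = -21 + y**2 + 19*y
c(p) = 1
f(h, S) = -548 + 2*S + 2*h (f(h, S) = -2*((274 - S) - h) = -2*(274 - S - h) = -548 + 2*S + 2*h)
(C(U(-4)) + (-8 - 1*(-73))*c(-13))/f(943, -864) = ((-21 + (-4)**2 + 19*(-4)) + (-8 - 1*(-73))*1)/(-548 + 2*(-864) + 2*943) = ((-21 + 16 - 76) + (-8 + 73)*1)/(-548 - 1728 + 1886) = (-81 + 65*1)/(-390) = (-81 + 65)*(-1/390) = -16*(-1/390) = 8/195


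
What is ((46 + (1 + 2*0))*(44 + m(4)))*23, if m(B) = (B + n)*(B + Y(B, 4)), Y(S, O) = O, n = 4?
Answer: 116748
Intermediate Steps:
m(B) = (4 + B)**2 (m(B) = (B + 4)*(B + 4) = (4 + B)*(4 + B) = (4 + B)**2)
((46 + (1 + 2*0))*(44 + m(4)))*23 = ((46 + (1 + 2*0))*(44 + (16 + 4**2 + 8*4)))*23 = ((46 + (1 + 0))*(44 + (16 + 16 + 32)))*23 = ((46 + 1)*(44 + 64))*23 = (47*108)*23 = 5076*23 = 116748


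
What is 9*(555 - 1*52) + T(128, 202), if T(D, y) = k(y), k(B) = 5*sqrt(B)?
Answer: 4527 + 5*sqrt(202) ≈ 4598.1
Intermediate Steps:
T(D, y) = 5*sqrt(y)
9*(555 - 1*52) + T(128, 202) = 9*(555 - 1*52) + 5*sqrt(202) = 9*(555 - 52) + 5*sqrt(202) = 9*503 + 5*sqrt(202) = 4527 + 5*sqrt(202)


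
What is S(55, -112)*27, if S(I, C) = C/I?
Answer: -3024/55 ≈ -54.982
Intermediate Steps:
S(55, -112)*27 = -112/55*27 = -3024/55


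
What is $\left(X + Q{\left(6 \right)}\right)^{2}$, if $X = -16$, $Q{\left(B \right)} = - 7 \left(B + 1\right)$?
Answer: $4225$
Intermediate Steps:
$Q{\left(B \right)} = -7 - 7 B$ ($Q{\left(B \right)} = - 7 \left(1 + B\right) = -7 - 7 B$)
$\left(X + Q{\left(6 \right)}\right)^{2} = \left(-16 - 49\right)^{2} = \left(-65\right)^{2} = 4225$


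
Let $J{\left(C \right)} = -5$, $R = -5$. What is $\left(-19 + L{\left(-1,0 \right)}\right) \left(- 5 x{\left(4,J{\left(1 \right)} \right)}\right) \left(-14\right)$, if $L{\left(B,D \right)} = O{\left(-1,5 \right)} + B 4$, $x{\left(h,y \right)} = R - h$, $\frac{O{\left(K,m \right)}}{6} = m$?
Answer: $-4410$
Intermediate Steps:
$O{\left(K,m \right)} = 6 m$
$x{\left(h,y \right)} = -5 - h$
$L{\left(B,D \right)} = 30 + 4 B$ ($L{\left(B,D \right)} = 6 \cdot 5 + B 4 = 30 + 4 B$)
$\left(-19 + L{\left(-1,0 \right)}\right) \left(- 5 x{\left(4,J{\left(1 \right)} \right)}\right) \left(-14\right) = \left(-19 + \left(30 + 4 \left(-1\right)\right)\right) \left(- 5 \left(-5 - 4\right)\right) \left(-14\right) = \left(-19 + \left(30 - 4\right)\right) \left(- 5 \left(-5 - 4\right)\right) \left(-14\right) = \left(-19 + 26\right) \left(\left(-5\right) \left(-9\right)\right) \left(-14\right) = 7 \cdot 45 \left(-14\right) = 315 \left(-14\right) = -4410$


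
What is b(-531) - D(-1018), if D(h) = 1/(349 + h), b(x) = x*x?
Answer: 188631910/669 ≈ 2.8196e+5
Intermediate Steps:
b(x) = x²
b(-531) - D(-1018) = (-531)² - 1/(349 - 1018) = 281961 - 1/(-669) = 281961 - 1*(-1/669) = 281961 + 1/669 = 188631910/669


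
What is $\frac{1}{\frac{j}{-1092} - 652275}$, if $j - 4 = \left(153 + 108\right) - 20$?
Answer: $- \frac{156}{101754935} \approx -1.5331 \cdot 10^{-6}$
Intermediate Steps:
$j = 245$ ($j = 4 + \left(\left(153 + 108\right) - 20\right) = 4 + \left(261 - 20\right) = 4 + 241 = 245$)
$\frac{1}{\frac{j}{-1092} - 652275} = \frac{1}{\frac{245}{-1092} - 652275} = \frac{1}{245 \left(- \frac{1}{1092}\right) - 652275} = \frac{1}{- \frac{35}{156} - 652275} = \frac{1}{- \frac{101754935}{156}} = - \frac{156}{101754935}$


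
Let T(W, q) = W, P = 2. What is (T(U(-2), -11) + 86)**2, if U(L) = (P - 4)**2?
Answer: 8100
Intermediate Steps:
U(L) = 4 (U(L) = (2 - 4)**2 = (-2)**2 = 4)
(T(U(-2), -11) + 86)**2 = (4 + 86)**2 = 90**2 = 8100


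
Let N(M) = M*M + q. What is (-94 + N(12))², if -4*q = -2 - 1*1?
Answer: 41209/16 ≈ 2575.6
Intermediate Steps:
q = ¾ (q = -(-2 - 1*1)/4 = -(-2 - 1)/4 = -¼*(-3) = ¾ ≈ 0.75000)
N(M) = ¾ + M² (N(M) = M*M + ¾ = M² + ¾ = ¾ + M²)
(-94 + N(12))² = (-94 + (¾ + 12²))² = (-94 + (¾ + 144))² = (-94 + 579/4)² = (203/4)² = 41209/16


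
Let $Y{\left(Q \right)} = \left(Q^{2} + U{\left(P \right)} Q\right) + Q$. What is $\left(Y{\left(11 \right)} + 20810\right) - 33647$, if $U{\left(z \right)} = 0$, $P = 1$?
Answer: $-12705$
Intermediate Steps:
$Y{\left(Q \right)} = Q + Q^{2}$ ($Y{\left(Q \right)} = \left(Q^{2} + 0 Q\right) + Q = \left(Q^{2} + 0\right) + Q = Q^{2} + Q = Q + Q^{2}$)
$\left(Y{\left(11 \right)} + 20810\right) - 33647 = \left(11 \left(1 + 11\right) + 20810\right) - 33647 = \left(11 \cdot 12 + 20810\right) - 33647 = \left(132 + 20810\right) - 33647 = 20942 - 33647 = -12705$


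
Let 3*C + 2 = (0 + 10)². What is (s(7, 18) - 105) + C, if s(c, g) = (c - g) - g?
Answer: -304/3 ≈ -101.33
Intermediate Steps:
s(c, g) = c - 2*g
C = 98/3 (C = -⅔ + (0 + 10)²/3 = -⅔ + (⅓)*10² = -⅔ + (⅓)*100 = -⅔ + 100/3 = 98/3 ≈ 32.667)
(s(7, 18) - 105) + C = ((7 - 2*18) - 105) + 98/3 = ((7 - 36) - 105) + 98/3 = (-29 - 105) + 98/3 = -134 + 98/3 = -304/3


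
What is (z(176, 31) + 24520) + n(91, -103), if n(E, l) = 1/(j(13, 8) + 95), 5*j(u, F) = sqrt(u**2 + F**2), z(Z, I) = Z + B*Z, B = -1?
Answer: 5526614215/225392 - 5*sqrt(233)/225392 ≈ 24520.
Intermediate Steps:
z(Z, I) = 0 (z(Z, I) = Z - Z = 0)
j(u, F) = sqrt(F**2 + u**2)/5 (j(u, F) = sqrt(u**2 + F**2)/5 = sqrt(F**2 + u**2)/5)
n(E, l) = 1/(95 + sqrt(233)/5) (n(E, l) = 1/(sqrt(8**2 + 13**2)/5 + 95) = 1/(sqrt(64 + 169)/5 + 95) = 1/(sqrt(233)/5 + 95) = 1/(95 + sqrt(233)/5))
(z(176, 31) + 24520) + n(91, -103) = (0 + 24520) + (2375/225392 - 5*sqrt(233)/225392) = 24520 + (2375/225392 - 5*sqrt(233)/225392) = 5526614215/225392 - 5*sqrt(233)/225392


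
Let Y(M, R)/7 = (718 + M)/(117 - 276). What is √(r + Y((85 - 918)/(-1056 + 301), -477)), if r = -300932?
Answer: 109*I*√365047361445/120045 ≈ 548.6*I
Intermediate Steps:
Y(M, R) = -5026/159 - 7*M/159 (Y(M, R) = 7*((718 + M)/(117 - 276)) = 7*((718 + M)/(-159)) = 7*((718 + M)*(-1/159)) = 7*(-718/159 - M/159) = -5026/159 - 7*M/159)
√(r + Y((85 - 918)/(-1056 + 301), -477)) = √(-300932 + (-5026/159 - 7*(85 - 918)/(159*(-1056 + 301)))) = √(-300932 + (-5026/159 - (-5831)/(159*(-755)))) = √(-300932 + (-5026/159 - (-5831)*(-1)/(159*755))) = √(-300932 + (-5026/159 - 7/159*833/755)) = √(-300932 + (-5026/159 - 5831/120045)) = √(-300932 - 3800461/120045) = √(-36129182401/120045) = 109*I*√365047361445/120045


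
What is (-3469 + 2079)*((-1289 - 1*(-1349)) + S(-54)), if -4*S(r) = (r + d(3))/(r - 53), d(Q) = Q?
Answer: -17812155/214 ≈ -83234.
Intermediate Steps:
S(r) = -(3 + r)/(4*(-53 + r)) (S(r) = -(r + 3)/(4*(r - 53)) = -(3 + r)/(4*(-53 + r)))
(-3469 + 2079)*((-1289 - 1*(-1349)) + S(-54)) = (-3469 + 2079)*((-1289 - 1*(-1349)) + (-3 - 1*(-54))/(4*(-53 - 54))) = -1390*((-1289 + 1349) + (¼)*(-3 + 54)/(-107)) = -1390*(60 + (¼)*(-1/107)*51) = -1390*(60 - 51/428) = -1390*25629/428 = -17812155/214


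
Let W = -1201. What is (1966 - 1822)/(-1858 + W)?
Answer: -144/3059 ≈ -0.047074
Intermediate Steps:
(1966 - 1822)/(-1858 + W) = (1966 - 1822)/(-1858 - 1201) = 144/(-3059) = 144*(-1/3059) = -144/3059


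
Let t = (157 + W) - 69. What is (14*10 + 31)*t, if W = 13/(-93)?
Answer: 465747/31 ≈ 15024.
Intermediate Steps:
W = -13/93 (W = 13*(-1/93) = -13/93 ≈ -0.13978)
t = 8171/93 (t = (157 - 13/93) - 69 = 14588/93 - 69 = 8171/93 ≈ 87.860)
(14*10 + 31)*t = (14*10 + 31)*(8171/93) = (140 + 31)*(8171/93) = 171*(8171/93) = 465747/31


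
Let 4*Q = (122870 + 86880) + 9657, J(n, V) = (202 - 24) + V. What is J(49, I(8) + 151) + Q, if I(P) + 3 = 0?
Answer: 220711/4 ≈ 55178.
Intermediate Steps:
I(P) = -3 (I(P) = -3 + 0 = -3)
J(n, V) = 178 + V
Q = 219407/4 (Q = ((122870 + 86880) + 9657)/4 = (209750 + 9657)/4 = (¼)*219407 = 219407/4 ≈ 54852.)
J(49, I(8) + 151) + Q = (178 + (-3 + 151)) + 219407/4 = (178 + 148) + 219407/4 = 326 + 219407/4 = 220711/4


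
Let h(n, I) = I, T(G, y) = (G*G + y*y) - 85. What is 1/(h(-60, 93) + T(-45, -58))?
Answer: 1/5397 ≈ 0.00018529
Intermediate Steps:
T(G, y) = -85 + G² + y² (T(G, y) = (G² + y²) - 85 = -85 + G² + y²)
1/(h(-60, 93) + T(-45, -58)) = 1/(93 + (-85 + (-45)² + (-58)²)) = 1/(93 + (-85 + 2025 + 3364)) = 1/(93 + 5304) = 1/5397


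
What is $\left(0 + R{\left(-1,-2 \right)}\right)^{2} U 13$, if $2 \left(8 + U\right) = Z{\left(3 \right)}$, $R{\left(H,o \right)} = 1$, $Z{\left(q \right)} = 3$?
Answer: $- \frac{169}{2} \approx -84.5$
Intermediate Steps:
$U = - \frac{13}{2}$ ($U = -8 + \frac{1}{2} \cdot 3 = -8 + \frac{3}{2} = - \frac{13}{2} \approx -6.5$)
$\left(0 + R{\left(-1,-2 \right)}\right)^{2} U 13 = \left(0 + 1\right)^{2} \left(- \frac{13}{2}\right) 13 = 1^{2} \left(- \frac{13}{2}\right) 13 = 1 \left(- \frac{13}{2}\right) 13 = \left(- \frac{13}{2}\right) 13 = - \frac{169}{2}$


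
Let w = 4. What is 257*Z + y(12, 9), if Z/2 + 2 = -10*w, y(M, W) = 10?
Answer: -21578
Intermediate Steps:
Z = -84 (Z = -4 + 2*(-10*4) = -4 + 2*(-40) = -4 - 80 = -84)
257*Z + y(12, 9) = 257*(-84) + 10 = -21588 + 10 = -21578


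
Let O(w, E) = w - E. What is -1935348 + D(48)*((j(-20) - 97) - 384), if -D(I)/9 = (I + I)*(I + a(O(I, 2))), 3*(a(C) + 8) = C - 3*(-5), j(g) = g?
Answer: 24180780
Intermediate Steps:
a(C) = -3 + C/3 (a(C) = -8 + (C - 3*(-5))/3 = -8 + (C + 15)/3 = -8 + (15 + C)/3 = -8 + (5 + C/3) = -3 + C/3)
D(I) = -18*I*(-11/3 + 4*I/3) (D(I) = -9*(I + I)*(I + (-3 + (I - 1*2)/3)) = -9*2*I*(I + (-3 + (I - 2)/3)) = -9*2*I*(I + (-3 + (-2 + I)/3)) = -9*2*I*(I + (-3 + (-⅔ + I/3))) = -9*2*I*(I + (-11/3 + I/3)) = -9*2*I*(-11/3 + 4*I/3) = -18*I*(-11/3 + 4*I/3))
-1935348 + D(48)*((j(-20) - 97) - 384) = -1935348 + (6*48*(11 - 4*48))*((-20 - 97) - 384) = -1935348 + (6*48*(11 - 192))*(-117 - 384) = -1935348 + (6*48*(-181))*(-501) = -1935348 - 52128*(-501) = -1935348 + 26116128 = 24180780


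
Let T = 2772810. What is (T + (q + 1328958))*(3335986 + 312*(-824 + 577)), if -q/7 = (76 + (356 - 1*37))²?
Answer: 9808028838746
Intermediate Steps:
q = -1092175 (q = -7*(76 + (356 - 1*37))² = -7*(76 + (356 - 37))² = -7*(76 + 319)² = -7*395² = -7*156025 = -1092175)
(T + (q + 1328958))*(3335986 + 312*(-824 + 577)) = (2772810 + (-1092175 + 1328958))*(3335986 + 312*(-824 + 577)) = (2772810 + 236783)*(3335986 + 312*(-247)) = 3009593*(3335986 - 77064) = 3009593*3258922 = 9808028838746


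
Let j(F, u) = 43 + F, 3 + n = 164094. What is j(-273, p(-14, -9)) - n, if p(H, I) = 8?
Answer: -164321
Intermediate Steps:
n = 164091 (n = -3 + 164094 = 164091)
j(-273, p(-14, -9)) - n = (43 - 273) - 1*164091 = -230 - 164091 = -164321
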